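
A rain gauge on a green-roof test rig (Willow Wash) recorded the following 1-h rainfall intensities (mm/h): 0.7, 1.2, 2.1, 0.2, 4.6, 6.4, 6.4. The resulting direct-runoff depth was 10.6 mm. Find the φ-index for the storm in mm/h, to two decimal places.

φ ≈ 2.27 mm/h

Only the 3 blocks with intensity above φ contribute runoff: 4.6, 6.4, 6.4 mm/h.
Σ(I−φ)·Δt = d  ⇒  (4.6+6.4+6.4 − 3φ)·1 = 10.6
φ = (17.40 − 10.6/1) / 3 = 2.27 mm/h.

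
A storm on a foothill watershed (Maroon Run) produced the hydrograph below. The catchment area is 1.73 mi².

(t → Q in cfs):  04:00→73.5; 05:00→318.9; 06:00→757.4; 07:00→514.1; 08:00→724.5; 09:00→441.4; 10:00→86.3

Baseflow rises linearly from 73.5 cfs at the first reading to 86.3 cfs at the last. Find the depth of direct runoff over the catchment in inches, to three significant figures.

d ≈ 2.11 in

Direct runoff: 0.00, 243.27, 679.63, 434.20, 642.47, 357.23, 0.00 cfs; ΣQ_DR = 2357 cfs.
V = ΣQ_DR · Δt = 2357 × 3600 s = 8.484 × 10^6 ft³.
Over A = 1.73 mi², depth = V / A = 2.11 in.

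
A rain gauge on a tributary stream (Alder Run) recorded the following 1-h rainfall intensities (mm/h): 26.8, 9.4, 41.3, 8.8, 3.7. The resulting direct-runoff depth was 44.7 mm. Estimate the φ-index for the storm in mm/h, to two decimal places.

φ ≈ 11.70 mm/h

Only the 2 blocks with intensity above φ contribute runoff: 26.8, 41.3 mm/h.
Σ(I−φ)·Δt = d  ⇒  (26.8+41.3 − 2φ)·1 = 44.7
φ = (68.10 − 44.7/1) / 2 = 11.70 mm/h.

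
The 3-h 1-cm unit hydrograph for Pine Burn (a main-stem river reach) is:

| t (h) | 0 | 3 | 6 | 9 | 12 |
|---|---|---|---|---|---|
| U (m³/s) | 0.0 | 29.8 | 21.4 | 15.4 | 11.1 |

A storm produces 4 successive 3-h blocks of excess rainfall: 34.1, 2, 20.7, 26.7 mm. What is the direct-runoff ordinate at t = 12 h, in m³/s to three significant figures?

By discrete convolution, Q_j = Σ (P_i / 10 mm) · U_{j−i}.
At t = 12 h (j=4): Q = (34.1/10)·11.1 + (2/10)·15.4 + (20.7/10)·21.4 + (26.7/10)·29.8 = 165 m³/s.

Q ≈ 165 m³/s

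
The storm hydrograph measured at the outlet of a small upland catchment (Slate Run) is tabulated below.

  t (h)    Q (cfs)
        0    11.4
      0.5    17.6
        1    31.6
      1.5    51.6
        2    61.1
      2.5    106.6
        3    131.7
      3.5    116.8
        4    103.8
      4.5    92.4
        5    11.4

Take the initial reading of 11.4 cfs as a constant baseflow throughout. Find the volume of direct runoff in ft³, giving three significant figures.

Direct-runoff ordinates (Q − Q_b): 0.0, 6.2, 20.2, 40.2, 49.7, 95.2, 120.3, 105.4, 92.4, 81.0, 0.0 cfs.
ΣQ_DR = 610.6 cfs.
With Δt = 0.5 h = 1800 s, V = ΣQ_DR · Δt = 610.6 × 1800 = 1.10 × 10^6 ft³.

V ≈ 1.10 × 10^6 ft³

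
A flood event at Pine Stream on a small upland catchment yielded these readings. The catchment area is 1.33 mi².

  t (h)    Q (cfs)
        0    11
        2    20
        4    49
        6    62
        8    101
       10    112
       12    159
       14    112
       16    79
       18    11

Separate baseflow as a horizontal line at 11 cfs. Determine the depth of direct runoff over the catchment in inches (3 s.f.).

Direct runoff: 0.0, 9.0, 38.0, 51.0, 90.0, 101.0, 148.0, 101.0, 68.0, 0.0 cfs; ΣQ_DR = 606.0 cfs.
V = ΣQ_DR · Δt = 606.0 × 7200 s = 4.363 × 10^6 ft³.
Over A = 1.33 mi², depth = V / A = 1.41 in.

d ≈ 1.41 in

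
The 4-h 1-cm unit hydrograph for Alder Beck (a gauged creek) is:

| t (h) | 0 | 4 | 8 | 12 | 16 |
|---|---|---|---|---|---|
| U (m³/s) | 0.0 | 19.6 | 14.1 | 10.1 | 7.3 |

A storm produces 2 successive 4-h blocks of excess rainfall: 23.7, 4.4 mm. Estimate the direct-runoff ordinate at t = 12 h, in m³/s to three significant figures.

By discrete convolution, Q_j = Σ (P_i / 10 mm) · U_{j−i}.
At t = 12 h (j=3): Q = (23.7/10)·10.1 + (4.4/10)·14.1 = 30.1 m³/s.

Q ≈ 30.1 m³/s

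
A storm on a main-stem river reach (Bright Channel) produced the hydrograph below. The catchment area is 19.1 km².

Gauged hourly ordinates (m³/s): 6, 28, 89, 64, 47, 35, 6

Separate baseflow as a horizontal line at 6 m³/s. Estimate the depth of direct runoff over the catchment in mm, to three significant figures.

Direct runoff: 0.0, 22.0, 83.0, 58.0, 41.0, 29.0, 0.0 m³/s; ΣQ_DR = 233.0 m³/s.
V = ΣQ_DR · Δt = 233.0 × 3600 s = 8.388 × 10^5 m³.
Over A = 19.1 km², depth = V / A = 43.9 mm.

d ≈ 43.9 mm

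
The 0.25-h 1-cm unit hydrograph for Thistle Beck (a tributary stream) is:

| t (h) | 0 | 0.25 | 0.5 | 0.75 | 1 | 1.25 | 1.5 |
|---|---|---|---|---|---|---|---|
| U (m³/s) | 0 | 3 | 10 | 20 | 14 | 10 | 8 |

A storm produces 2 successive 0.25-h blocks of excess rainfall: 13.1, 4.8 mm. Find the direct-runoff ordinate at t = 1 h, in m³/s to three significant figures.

Q ≈ 27.9 m³/s

By discrete convolution, Q_j = Σ (P_i / 10 mm) · U_{j−i}.
At t = 1 h (j=4): Q = (13.1/10)·14 + (4.8/10)·20 = 27.9 m³/s.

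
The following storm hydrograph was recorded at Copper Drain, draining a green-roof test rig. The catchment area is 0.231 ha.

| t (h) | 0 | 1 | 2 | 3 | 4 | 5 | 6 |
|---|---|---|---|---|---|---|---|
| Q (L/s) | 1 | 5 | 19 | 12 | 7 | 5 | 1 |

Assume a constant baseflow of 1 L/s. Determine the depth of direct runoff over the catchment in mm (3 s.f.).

Direct runoff: 0.0, 4.0, 18.0, 11.0, 6.0, 4.0, 0.0 L/s; ΣQ_DR = 43.00 L/s.
V = ΣQ_DR · Δt = 43.00 × 3600 s = 1.548 × 10^5 L.
Over A = 0.231 ha, depth = V / A = 67.0 mm.

d ≈ 67.0 mm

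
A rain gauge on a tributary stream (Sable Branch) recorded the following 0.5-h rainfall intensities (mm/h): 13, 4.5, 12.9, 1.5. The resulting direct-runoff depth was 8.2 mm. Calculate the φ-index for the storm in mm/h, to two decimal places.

Only the 2 blocks with intensity above φ contribute runoff: 13, 12.9 mm/h.
Σ(I−φ)·Δt = d  ⇒  (13+12.9 − 2φ)·0.5 = 8.2
φ = (25.90 − 8.2/0.5) / 2 = 4.75 mm/h.

φ ≈ 4.75 mm/h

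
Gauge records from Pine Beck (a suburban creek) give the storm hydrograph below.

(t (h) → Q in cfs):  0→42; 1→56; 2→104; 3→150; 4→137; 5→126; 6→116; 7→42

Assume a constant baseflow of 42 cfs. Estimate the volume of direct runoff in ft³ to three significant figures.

V ≈ 1.57 × 10^6 ft³

Direct-runoff ordinates (Q − Q_b): 0.0, 14.0, 62.0, 108.0, 95.0, 84.0, 74.0, 0.0 cfs.
ΣQ_DR = 437.0 cfs.
With Δt = 1 h = 3600 s, V = ΣQ_DR · Δt = 437.0 × 3600 = 1.57 × 10^6 ft³.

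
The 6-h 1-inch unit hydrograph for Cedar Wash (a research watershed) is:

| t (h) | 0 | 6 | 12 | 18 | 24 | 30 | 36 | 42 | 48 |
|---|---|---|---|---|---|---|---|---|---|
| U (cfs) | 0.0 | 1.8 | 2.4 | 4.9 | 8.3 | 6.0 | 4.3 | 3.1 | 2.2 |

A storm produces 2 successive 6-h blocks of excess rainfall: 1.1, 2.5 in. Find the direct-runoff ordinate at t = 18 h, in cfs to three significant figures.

Q ≈ 11.4 cfs

By discrete convolution, Q_j = Σ (P_i / 1 in) · U_{j−i}.
At t = 18 h (j=3): Q = (1.1/1)·4.9 + (2.5/1)·2.4 = 11.4 cfs.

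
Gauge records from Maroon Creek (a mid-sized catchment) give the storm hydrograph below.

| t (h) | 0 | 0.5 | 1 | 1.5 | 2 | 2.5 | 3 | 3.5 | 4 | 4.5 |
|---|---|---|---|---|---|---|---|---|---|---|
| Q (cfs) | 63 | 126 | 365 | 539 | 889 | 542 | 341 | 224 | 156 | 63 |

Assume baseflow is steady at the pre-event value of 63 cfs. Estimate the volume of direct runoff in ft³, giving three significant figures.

Direct-runoff ordinates (Q − Q_b): 0.0, 63.0, 302.0, 476.0, 826.0, 479.0, 278.0, 161.0, 93.0, 0.0 cfs.
ΣQ_DR = 2678 cfs.
With Δt = 0.5 h = 1800 s, V = ΣQ_DR · Δt = 2678 × 1800 = 4.82 × 10^6 ft³.

V ≈ 4.82 × 10^6 ft³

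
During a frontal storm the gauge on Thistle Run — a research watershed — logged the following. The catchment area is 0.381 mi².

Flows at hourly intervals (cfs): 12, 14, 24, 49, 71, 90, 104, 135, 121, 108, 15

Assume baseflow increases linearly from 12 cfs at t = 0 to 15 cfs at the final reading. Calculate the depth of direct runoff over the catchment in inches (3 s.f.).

Direct runoff: 0.00, 1.70, 11.40, 36.10, 57.80, 76.50, 90.20, 120.90, 106.60, 93.30, 0.00 cfs; ΣQ_DR = 594.5 cfs.
V = ΣQ_DR · Δt = 594.5 × 3600 s = 2.140 × 10^6 ft³.
Over A = 0.381 mi², depth = V / A = 2.42 in.

d ≈ 2.42 in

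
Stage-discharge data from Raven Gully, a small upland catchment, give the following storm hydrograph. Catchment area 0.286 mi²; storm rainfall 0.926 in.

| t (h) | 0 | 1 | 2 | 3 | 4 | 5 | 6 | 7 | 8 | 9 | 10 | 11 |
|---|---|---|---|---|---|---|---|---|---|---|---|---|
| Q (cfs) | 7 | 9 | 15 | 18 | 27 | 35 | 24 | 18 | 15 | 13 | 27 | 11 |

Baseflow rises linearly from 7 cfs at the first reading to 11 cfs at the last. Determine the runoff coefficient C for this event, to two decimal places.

ΣQ_DR = 111.0 cfs; V = ΣQ_DR·Δt = 3.996 × 10^5 ft³.
Runoff depth d = V / A = 0.6014 in.
C = d / P = 0.6014 / 0.926 = 0.65.

C ≈ 0.65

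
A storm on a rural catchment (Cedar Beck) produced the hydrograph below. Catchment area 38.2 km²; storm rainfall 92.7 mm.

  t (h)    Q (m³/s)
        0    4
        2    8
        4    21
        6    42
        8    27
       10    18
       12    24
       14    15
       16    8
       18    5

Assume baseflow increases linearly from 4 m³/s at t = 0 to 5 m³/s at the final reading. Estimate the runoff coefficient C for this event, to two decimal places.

C ≈ 0.26

ΣQ_DR = 127.0 m³/s; V = ΣQ_DR·Δt = 9.144 × 10^5 m³.
Runoff depth d = V / A = 23.94 mm.
C = d / P = 23.94 / 92.7 = 0.26.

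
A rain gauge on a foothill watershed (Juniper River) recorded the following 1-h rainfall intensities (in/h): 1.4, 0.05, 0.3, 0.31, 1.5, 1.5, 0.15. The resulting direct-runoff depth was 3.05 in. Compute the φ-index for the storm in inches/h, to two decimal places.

Only the 3 blocks with intensity above φ contribute runoff: 1.4, 1.5, 1.5 in/h.
Σ(I−φ)·Δt = d  ⇒  (1.4+1.5+1.5 − 3φ)·1 = 3.05
φ = (4.400 − 3.05/1) / 3 = 0.45 in/h.

φ ≈ 0.45 in/h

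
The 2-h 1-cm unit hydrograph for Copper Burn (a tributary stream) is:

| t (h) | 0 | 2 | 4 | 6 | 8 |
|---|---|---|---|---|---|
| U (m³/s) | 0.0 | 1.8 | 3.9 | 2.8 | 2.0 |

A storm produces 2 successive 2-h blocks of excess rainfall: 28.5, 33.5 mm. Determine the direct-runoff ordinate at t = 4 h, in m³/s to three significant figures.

Q ≈ 17.1 m³/s

By discrete convolution, Q_j = Σ (P_i / 10 mm) · U_{j−i}.
At t = 4 h (j=2): Q = (28.5/10)·3.9 + (33.5/10)·1.8 = 17.1 m³/s.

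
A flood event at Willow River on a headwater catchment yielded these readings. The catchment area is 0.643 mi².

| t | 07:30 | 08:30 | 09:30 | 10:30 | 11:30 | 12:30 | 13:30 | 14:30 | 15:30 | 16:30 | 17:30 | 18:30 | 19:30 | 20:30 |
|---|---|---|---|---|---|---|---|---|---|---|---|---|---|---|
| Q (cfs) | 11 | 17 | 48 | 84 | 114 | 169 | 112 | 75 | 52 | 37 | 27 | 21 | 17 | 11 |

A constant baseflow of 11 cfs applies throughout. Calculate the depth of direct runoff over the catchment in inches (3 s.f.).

d ≈ 1.54 in

Direct runoff: 0.0, 6.0, 37.0, 73.0, 103.0, 158.0, 101.0, 64.0, 41.0, 26.0, 16.0, 10.0, 6.0, 0.0 cfs; ΣQ_DR = 641.0 cfs.
V = ΣQ_DR · Δt = 641.0 × 3600 s = 2.308 × 10^6 ft³.
Over A = 0.643 mi², depth = V / A = 1.54 in.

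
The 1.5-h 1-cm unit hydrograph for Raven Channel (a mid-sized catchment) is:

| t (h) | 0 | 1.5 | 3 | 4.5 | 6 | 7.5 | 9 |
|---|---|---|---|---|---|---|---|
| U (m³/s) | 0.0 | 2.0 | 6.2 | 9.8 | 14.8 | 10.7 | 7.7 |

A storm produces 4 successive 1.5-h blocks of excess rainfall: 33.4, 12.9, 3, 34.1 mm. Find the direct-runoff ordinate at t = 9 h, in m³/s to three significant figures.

Q ≈ 77.4 m³/s

By discrete convolution, Q_j = Σ (P_i / 10 mm) · U_{j−i}.
At t = 9 h (j=6): Q = (33.4/10)·7.7 + (12.9/10)·10.7 + (3/10)·14.8 + (34.1/10)·9.8 = 77.4 m³/s.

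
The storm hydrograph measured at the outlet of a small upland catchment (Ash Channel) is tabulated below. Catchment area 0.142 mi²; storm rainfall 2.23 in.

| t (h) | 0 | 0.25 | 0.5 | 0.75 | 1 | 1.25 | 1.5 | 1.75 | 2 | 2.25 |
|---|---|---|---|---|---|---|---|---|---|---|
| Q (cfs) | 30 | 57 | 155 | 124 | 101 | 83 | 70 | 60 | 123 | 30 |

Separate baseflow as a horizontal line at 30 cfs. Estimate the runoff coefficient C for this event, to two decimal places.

ΣQ_DR = 533.0 cfs; V = ΣQ_DR·Δt = 4.797 × 10^5 ft³.
Runoff depth d = V / A = 1.454 in.
C = d / P = 1.454 / 2.23 = 0.65.

C ≈ 0.65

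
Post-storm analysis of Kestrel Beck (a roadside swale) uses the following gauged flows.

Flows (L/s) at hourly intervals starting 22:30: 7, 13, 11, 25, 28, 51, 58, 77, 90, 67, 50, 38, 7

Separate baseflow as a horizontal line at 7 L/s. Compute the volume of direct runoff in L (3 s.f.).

Direct-runoff ordinates (Q − Q_b): 0.0, 6.0, 4.0, 18.0, 21.0, 44.0, 51.0, 70.0, 83.0, 60.0, 43.0, 31.0, 0.0 L/s.
ΣQ_DR = 431.0 L/s.
With Δt = 1 h = 3600 s, V = ΣQ_DR · Δt = 431.0 × 3600 = 1.55 × 10^6 L.

V ≈ 1.55 × 10^6 L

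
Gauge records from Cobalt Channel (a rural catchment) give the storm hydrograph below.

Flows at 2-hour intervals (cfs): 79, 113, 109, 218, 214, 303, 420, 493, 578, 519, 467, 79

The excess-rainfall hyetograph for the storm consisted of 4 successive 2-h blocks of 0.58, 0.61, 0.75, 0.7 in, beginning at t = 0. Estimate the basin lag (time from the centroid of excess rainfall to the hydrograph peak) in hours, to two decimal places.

Centroid of excess rainfall: t_c = Σ P_i·t̄_i / ΣP_i = 4.1894 h (block centres at 1, 3, 5, 7 h).
Hydrograph peak occurs at t = 16 h, so basin lag t_L = 16 − 4.1894 = 11.81 h.

t_L ≈ 11.81 h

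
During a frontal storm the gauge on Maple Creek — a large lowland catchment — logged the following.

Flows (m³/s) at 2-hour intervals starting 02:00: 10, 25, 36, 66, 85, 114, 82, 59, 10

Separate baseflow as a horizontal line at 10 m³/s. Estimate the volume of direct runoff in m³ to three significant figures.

Direct-runoff ordinates (Q − Q_b): 0.0, 15.0, 26.0, 56.0, 75.0, 104.0, 72.0, 49.0, 0.0 m³/s.
ΣQ_DR = 397.0 m³/s.
With Δt = 2 h = 7200 s, V = ΣQ_DR · Δt = 397.0 × 7200 = 2.86 × 10^6 m³.

V ≈ 2.86 × 10^6 m³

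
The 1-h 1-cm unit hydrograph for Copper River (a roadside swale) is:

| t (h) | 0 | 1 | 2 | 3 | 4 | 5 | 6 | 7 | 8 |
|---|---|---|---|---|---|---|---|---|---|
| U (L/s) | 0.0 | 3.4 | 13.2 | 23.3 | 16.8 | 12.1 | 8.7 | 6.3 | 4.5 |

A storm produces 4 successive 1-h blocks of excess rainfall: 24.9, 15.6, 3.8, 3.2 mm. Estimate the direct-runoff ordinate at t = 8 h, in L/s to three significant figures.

Q ≈ 28.2 L/s

By discrete convolution, Q_j = Σ (P_i / 10 mm) · U_{j−i}.
At t = 8 h (j=8): Q = (24.9/10)·4.5 + (15.6/10)·6.3 + (3.8/10)·8.7 + (3.2/10)·12.1 = 28.2 L/s.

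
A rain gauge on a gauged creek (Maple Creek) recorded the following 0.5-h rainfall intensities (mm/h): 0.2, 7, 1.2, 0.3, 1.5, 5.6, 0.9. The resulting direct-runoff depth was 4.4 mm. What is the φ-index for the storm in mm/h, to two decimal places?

φ ≈ 1.90 mm/h

Only the 2 blocks with intensity above φ contribute runoff: 7, 5.6 mm/h.
Σ(I−φ)·Δt = d  ⇒  (7+5.6 − 2φ)·0.5 = 4.4
φ = (12.60 − 4.4/0.5) / 2 = 1.90 mm/h.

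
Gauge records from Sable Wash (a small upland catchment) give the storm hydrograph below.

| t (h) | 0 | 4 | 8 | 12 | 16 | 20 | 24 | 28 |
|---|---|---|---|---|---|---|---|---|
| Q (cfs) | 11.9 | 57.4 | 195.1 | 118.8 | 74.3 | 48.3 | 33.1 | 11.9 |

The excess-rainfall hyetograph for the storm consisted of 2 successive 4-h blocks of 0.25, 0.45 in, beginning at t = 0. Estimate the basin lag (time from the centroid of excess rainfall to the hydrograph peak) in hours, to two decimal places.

Centroid of excess rainfall: t_c = Σ P_i·t̄_i / ΣP_i = 4.5714 h (block centres at 2, 6 h).
Hydrograph peak occurs at t = 8 h, so basin lag t_L = 8 − 4.5714 = 3.43 h.

t_L ≈ 3.43 h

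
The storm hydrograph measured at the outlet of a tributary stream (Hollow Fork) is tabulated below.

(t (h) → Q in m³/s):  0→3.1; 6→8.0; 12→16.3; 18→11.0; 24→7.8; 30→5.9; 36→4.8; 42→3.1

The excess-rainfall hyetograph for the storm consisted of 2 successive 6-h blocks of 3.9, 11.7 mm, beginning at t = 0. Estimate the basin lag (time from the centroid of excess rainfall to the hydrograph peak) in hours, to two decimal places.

t_L ≈ 4.50 h

Centroid of excess rainfall: t_c = Σ P_i·t̄_i / ΣP_i = 7.5000 h (block centres at 3, 9 h).
Hydrograph peak occurs at t = 12 h, so basin lag t_L = 12 − 7.5000 = 4.50 h.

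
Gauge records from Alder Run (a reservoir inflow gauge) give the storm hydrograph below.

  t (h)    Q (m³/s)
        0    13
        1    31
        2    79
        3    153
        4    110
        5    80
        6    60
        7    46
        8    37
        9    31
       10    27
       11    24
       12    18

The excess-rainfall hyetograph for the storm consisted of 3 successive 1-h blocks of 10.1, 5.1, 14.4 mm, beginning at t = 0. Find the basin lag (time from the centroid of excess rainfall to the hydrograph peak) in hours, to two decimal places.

Centroid of excess rainfall: t_c = Σ P_i·t̄_i / ΣP_i = 1.6453 h (block centres at 0.5, 1.5, 2.5 h).
Hydrograph peak occurs at t = 3 h, so basin lag t_L = 3 − 1.6453 = 1.35 h.

t_L ≈ 1.35 h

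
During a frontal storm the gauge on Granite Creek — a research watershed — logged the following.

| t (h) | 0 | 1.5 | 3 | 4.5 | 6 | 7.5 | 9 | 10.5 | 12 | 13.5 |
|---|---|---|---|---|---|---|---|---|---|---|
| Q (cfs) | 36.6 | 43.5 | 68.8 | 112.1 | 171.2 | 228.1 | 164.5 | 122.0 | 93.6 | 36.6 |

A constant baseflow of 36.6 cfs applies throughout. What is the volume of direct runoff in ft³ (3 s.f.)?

V ≈ 3.84 × 10^6 ft³

Direct-runoff ordinates (Q − Q_b): 0.0, 6.9, 32.2, 75.5, 134.6, 191.5, 127.9, 85.4, 57.0, 0.0 cfs.
ΣQ_DR = 711.0 cfs.
With Δt = 1.5 h = 5400 s, V = ΣQ_DR · Δt = 711.0 × 5400 = 3.84 × 10^6 ft³.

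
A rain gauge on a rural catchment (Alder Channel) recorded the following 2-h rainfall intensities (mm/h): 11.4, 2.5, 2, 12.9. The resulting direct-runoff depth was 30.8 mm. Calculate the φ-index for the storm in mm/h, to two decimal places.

φ ≈ 4.45 mm/h

Only the 2 blocks with intensity above φ contribute runoff: 11.4, 12.9 mm/h.
Σ(I−φ)·Δt = d  ⇒  (11.4+12.9 − 2φ)·2 = 30.8
φ = (24.30 − 30.8/2) / 2 = 4.45 mm/h.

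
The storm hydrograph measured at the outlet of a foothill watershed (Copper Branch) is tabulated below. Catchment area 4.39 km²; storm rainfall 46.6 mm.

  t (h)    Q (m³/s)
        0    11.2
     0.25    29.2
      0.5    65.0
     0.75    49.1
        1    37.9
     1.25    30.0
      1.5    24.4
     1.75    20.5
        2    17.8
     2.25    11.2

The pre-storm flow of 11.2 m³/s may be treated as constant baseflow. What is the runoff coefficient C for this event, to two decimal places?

C ≈ 0.81

ΣQ_DR = 184.3 m³/s; V = ΣQ_DR·Δt = 1.659 × 10^5 m³.
Runoff depth d = V / A = 37.78 mm.
C = d / P = 37.78 / 46.6 = 0.81.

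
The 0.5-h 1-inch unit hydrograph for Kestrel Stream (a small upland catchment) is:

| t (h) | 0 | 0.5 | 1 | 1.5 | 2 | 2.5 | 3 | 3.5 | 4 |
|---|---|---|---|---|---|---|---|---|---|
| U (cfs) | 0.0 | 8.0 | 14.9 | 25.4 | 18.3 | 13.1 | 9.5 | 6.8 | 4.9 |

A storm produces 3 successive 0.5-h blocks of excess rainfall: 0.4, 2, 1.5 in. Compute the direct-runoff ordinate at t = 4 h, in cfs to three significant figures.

Q ≈ 29.8 cfs

By discrete convolution, Q_j = Σ (P_i / 1 in) · U_{j−i}.
At t = 4 h (j=8): Q = (0.4/1)·4.9 + (2/1)·6.8 + (1.5/1)·9.5 = 29.8 cfs.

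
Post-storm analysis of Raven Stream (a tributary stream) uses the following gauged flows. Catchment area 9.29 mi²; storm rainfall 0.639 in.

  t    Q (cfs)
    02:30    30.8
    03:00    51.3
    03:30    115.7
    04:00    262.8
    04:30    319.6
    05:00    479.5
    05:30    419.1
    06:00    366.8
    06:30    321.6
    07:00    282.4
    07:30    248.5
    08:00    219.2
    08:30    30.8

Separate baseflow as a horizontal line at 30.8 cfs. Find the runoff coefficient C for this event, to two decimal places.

ΣQ_DR = 2748 cfs; V = ΣQ_DR·Δt = 4.946 × 10^6 ft³.
Runoff depth d = V / A = 0.2292 in.
C = d / P = 0.2292 / 0.639 = 0.36.

C ≈ 0.36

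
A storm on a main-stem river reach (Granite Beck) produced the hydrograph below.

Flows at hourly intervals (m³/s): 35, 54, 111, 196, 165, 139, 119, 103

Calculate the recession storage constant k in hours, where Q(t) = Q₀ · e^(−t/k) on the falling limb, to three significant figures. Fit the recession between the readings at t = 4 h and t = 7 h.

k ≈ 6.37 h

On the falling limb, Q drops from 165 to 103 m³/s between t = 4 h and t = 7 h (Δt = 3 h).
k = −Δt / ln(Q₂/Q₁) = −3 / ln(103/165) = 6.37 h.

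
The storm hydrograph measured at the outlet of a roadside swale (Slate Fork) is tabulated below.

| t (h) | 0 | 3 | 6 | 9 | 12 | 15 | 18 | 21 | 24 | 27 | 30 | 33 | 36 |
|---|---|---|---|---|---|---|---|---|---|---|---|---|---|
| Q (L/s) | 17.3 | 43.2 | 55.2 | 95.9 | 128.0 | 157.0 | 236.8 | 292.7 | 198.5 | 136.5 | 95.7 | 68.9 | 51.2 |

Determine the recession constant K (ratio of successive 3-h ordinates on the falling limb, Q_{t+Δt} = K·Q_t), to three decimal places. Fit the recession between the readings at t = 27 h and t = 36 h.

Using the recession-limb readings at t = 27 h and t = 36 h: Q falls from 136.5 to 51.2 L/s over 3 intervals.
K = (Q₂/Q₁)^(1/3) = (51.2/136.5)^(1/3) = 0.721.

K ≈ 0.721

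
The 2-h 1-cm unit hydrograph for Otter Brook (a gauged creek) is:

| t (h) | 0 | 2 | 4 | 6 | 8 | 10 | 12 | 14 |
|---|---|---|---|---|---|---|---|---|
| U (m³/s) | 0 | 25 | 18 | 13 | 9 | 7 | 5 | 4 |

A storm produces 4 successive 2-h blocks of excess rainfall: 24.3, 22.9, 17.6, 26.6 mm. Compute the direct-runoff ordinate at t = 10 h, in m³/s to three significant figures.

By discrete convolution, Q_j = Σ (P_i / 10 mm) · U_{j−i}.
At t = 10 h (j=5): Q = (24.3/10)·7 + (22.9/10)·9 + (17.6/10)·13 + (26.6/10)·18 = 108 m³/s.

Q ≈ 108 m³/s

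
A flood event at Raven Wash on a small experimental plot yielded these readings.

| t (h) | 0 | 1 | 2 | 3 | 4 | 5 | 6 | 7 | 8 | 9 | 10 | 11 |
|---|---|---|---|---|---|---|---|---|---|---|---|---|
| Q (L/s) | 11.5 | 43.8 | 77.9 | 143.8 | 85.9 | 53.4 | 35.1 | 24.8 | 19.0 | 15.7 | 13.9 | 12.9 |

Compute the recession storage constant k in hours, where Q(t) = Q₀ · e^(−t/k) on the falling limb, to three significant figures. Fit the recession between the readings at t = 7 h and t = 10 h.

On the falling limb, Q drops from 24.8 to 13.9 L/s between t = 7 h and t = 10 h (Δt = 3 h).
k = −Δt / ln(Q₂/Q₁) = −3 / ln(13.9/24.8) = 5.18 h.

k ≈ 5.18 h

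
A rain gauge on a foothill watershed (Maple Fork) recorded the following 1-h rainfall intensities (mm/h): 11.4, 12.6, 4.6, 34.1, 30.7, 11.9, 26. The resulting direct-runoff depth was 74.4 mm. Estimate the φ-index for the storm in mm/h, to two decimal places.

Only the 6 blocks with intensity above φ contribute runoff: 11.4, 12.6, 34.1, 30.7, 11.9, 26 mm/h.
Σ(I−φ)·Δt = d  ⇒  (11.4+12.6+34.1+30.7+11.9+26 − 6φ)·1 = 74.4
φ = (126.7 − 74.4/1) / 6 = 8.72 mm/h.

φ ≈ 8.72 mm/h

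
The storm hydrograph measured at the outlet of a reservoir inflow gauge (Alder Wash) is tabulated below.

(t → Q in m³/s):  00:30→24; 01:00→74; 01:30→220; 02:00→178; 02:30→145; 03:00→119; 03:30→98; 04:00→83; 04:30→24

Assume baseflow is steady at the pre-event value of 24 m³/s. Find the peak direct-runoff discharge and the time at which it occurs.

Q_p = 196.0 m³/s at t = 01:30

Subtracting baseflow gives direct-runoff ordinates: 0.0, 50.0, 196.0, 154.0, 121.0, 95.0, 74.0, 59.0, 0.0 m³/s.
The maximum is 196.0 m³/s, occurring at the reading for t = 01:30.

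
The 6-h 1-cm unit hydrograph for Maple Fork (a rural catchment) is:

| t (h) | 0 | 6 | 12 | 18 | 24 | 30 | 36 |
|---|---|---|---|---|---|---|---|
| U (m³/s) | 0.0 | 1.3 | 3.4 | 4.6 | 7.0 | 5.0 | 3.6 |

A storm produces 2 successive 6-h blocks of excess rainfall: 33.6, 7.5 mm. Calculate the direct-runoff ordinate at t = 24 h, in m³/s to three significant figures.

Q ≈ 27.0 m³/s

By discrete convolution, Q_j = Σ (P_i / 10 mm) · U_{j−i}.
At t = 24 h (j=4): Q = (33.6/10)·7.0 + (7.5/10)·4.6 = 27.0 m³/s.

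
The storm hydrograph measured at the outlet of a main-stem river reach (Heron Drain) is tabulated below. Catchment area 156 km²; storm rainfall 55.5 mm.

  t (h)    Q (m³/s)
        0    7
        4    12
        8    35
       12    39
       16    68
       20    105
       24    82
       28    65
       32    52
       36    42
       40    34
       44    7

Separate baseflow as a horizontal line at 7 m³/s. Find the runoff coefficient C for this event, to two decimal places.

ΣQ_DR = 464.0 m³/s; V = ΣQ_DR·Δt = 6.682 × 10^6 m³.
Runoff depth d = V / A = 42.83 mm.
C = d / P = 42.83 / 55.5 = 0.77.

C ≈ 0.77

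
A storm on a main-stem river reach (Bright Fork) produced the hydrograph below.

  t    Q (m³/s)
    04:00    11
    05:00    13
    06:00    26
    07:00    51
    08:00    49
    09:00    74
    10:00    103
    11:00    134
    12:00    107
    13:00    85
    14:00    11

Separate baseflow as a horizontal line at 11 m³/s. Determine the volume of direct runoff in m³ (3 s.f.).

V ≈ 1.95 × 10^6 m³

Direct-runoff ordinates (Q − Q_b): 0.0, 2.0, 15.0, 40.0, 38.0, 63.0, 92.0, 123.0, 96.0, 74.0, 0.0 m³/s.
ΣQ_DR = 543.0 m³/s.
With Δt = 1 h = 3600 s, V = ΣQ_DR · Δt = 543.0 × 3600 = 1.95 × 10^6 m³.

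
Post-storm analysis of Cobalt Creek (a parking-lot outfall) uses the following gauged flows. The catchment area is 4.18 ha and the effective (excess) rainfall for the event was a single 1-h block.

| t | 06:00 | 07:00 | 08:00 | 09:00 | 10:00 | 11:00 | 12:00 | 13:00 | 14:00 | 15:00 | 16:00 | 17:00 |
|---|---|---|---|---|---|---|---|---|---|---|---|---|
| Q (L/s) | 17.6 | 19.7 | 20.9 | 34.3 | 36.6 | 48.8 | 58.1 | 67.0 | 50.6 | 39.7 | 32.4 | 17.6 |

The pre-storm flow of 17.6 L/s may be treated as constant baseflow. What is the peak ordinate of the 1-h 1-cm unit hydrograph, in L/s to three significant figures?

U_p ≈ 24.7 L/s

Direct runoff: 0.0, 2.1, 3.3, 16.7, 19.0, 31.2, 40.5, 49.4, 33.0, 22.1, 14.8, 0.0 L/s; ΣQ_DR = 232.1 L/s, peak = 49.4 L/s.
Runoff depth d = ΣQ_DR·Δt / A = 232.1 × 3600 / (4.18 ha) = 19.99 mm.
The 1-cm UH is the DRH scaled by (10 mm)/d, so U_p = 49.4 × 10/19.99 = 24.7 L/s.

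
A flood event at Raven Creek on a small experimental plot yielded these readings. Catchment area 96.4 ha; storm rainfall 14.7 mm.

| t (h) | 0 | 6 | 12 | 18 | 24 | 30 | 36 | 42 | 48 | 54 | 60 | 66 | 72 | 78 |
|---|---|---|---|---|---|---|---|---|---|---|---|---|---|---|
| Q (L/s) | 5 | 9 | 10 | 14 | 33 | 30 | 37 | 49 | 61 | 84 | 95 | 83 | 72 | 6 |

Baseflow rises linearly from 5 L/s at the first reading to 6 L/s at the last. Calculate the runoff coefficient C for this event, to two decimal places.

ΣQ_DR = 511.0 L/s; V = ΣQ_DR·Δt = 1.104 × 10^7 L.
Runoff depth d = V / A = 11.45 mm.
C = d / P = 11.45 / 14.7 = 0.78.

C ≈ 0.78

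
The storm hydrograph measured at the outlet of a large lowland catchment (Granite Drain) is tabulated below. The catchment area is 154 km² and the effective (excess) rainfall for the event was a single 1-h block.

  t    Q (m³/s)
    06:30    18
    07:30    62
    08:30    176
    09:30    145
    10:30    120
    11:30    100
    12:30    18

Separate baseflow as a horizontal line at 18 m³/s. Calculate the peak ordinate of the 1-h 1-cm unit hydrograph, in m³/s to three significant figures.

U_p ≈ 132 m³/s

Direct runoff: 0.0, 44.0, 158.0, 127.0, 102.0, 82.0, 0.0 m³/s; ΣQ_DR = 513.0 m³/s, peak = 158.0 m³/s.
Runoff depth d = ΣQ_DR·Δt / A = 513.0 × 3600 / (154 km²) = 11.99 mm.
The 1-cm UH is the DRH scaled by (10 mm)/d, so U_p = 158.0 × 10/11.99 = 132 m³/s.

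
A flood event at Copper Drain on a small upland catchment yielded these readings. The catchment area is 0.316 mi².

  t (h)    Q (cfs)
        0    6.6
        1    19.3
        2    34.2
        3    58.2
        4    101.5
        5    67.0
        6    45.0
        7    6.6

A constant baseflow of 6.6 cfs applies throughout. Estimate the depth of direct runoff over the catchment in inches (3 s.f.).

Direct runoff: 0.0, 12.7, 27.6, 51.6, 94.9, 60.4, 38.4, 0.0 cfs; ΣQ_DR = 285.6 cfs.
V = ΣQ_DR · Δt = 285.6 × 3600 s = 1.028 × 10^6 ft³.
Over A = 0.316 mi², depth = V / A = 1.40 in.

d ≈ 1.40 in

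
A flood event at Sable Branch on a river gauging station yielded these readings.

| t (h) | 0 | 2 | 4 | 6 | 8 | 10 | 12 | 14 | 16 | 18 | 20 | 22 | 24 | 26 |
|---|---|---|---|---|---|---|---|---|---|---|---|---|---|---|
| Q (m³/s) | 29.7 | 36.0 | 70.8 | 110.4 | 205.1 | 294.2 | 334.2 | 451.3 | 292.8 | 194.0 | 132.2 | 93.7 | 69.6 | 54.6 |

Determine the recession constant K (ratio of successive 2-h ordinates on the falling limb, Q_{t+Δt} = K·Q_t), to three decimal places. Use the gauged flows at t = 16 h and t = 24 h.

K ≈ 0.698

Using the recession-limb readings at t = 16 h and t = 24 h: Q falls from 292.8 to 69.6 m³/s over 4 intervals.
K = (Q₂/Q₁)^(1/4) = (69.6/292.8)^(1/4) = 0.698.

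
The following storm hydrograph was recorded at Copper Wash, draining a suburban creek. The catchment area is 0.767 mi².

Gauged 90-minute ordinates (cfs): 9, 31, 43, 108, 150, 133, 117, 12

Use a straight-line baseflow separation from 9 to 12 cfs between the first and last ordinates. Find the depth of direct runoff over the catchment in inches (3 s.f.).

Direct runoff: 0.00, 21.57, 33.14, 97.71, 139.29, 121.86, 105.43, 0.00 cfs; ΣQ_DR = 519.0 cfs.
V = ΣQ_DR · Δt = 519.0 × 5400 s = 2.803 × 10^6 ft³.
Over A = 0.767 mi², depth = V / A = 1.57 in.

d ≈ 1.57 in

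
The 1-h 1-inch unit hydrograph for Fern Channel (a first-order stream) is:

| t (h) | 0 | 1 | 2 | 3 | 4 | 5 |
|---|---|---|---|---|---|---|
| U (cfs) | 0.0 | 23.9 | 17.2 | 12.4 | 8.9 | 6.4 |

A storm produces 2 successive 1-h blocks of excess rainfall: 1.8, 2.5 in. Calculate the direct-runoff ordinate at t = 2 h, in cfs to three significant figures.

Q ≈ 90.7 cfs

By discrete convolution, Q_j = Σ (P_i / 1 in) · U_{j−i}.
At t = 2 h (j=2): Q = (1.8/1)·17.2 + (2.5/1)·23.9 = 90.7 cfs.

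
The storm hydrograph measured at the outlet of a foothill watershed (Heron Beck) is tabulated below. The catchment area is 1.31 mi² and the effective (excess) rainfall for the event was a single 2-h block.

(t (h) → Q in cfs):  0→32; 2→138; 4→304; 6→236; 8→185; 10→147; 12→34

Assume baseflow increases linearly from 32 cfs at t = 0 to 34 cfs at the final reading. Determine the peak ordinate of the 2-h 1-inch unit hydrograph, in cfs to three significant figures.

Direct runoff: 0.00, 105.67, 271.33, 203.00, 151.67, 113.33, 0.00 cfs; ΣQ_DR = 845.0 cfs, peak = 271.33 cfs.
Runoff depth d = ΣQ_DR·Δt / A = 845.0 × 7200 / (1.31 mi²) = 1.999 in.
The 1-inch UH is the DRH scaled by (1 in)/d, so U_p = 271.33 × 1/1.999 = 136 cfs.

U_p ≈ 136 cfs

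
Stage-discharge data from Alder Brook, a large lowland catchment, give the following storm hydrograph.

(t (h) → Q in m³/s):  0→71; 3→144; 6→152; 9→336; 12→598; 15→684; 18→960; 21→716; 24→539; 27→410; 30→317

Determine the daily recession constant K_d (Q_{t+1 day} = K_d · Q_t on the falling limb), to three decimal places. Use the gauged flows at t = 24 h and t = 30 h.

Between t = 24 h and t = 30 h the flow falls from 539 to 317 m³/s over 2×3 h = 6 h.
Per-interval ratio K = (317/539)^(1/2) = 0.7669; K_d = K^(24/3) = 0.120.

K_d ≈ 0.120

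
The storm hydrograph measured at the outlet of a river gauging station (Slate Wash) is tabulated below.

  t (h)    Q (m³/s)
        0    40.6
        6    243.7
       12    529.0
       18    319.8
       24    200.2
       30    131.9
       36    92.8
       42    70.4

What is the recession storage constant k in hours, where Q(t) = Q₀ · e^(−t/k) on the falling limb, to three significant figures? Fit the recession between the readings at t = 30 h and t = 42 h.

On the falling limb, Q drops from 131.9 to 70.4 m³/s between t = 30 h and t = 42 h (Δt = 12 h).
k = −Δt / ln(Q₂/Q₁) = −12 / ln(70.4/131.9) = 19.1 h.

k ≈ 19.1 h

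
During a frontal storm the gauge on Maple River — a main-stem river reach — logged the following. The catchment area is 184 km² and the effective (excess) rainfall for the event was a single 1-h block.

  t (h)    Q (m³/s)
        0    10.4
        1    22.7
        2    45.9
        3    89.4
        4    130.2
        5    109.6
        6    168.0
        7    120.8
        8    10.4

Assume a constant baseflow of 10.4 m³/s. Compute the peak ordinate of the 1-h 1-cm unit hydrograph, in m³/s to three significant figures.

U_p ≈ 131 m³/s

Direct runoff: 0.0, 12.3, 35.5, 79.0, 119.8, 99.2, 157.6, 110.4, 0.0 m³/s; ΣQ_DR = 613.8 m³/s, peak = 157.6 m³/s.
Runoff depth d = ΣQ_DR·Δt / A = 613.8 × 3600 / (184 km²) = 12.01 mm.
The 1-cm UH is the DRH scaled by (10 mm)/d, so U_p = 157.6 × 10/12.01 = 131 m³/s.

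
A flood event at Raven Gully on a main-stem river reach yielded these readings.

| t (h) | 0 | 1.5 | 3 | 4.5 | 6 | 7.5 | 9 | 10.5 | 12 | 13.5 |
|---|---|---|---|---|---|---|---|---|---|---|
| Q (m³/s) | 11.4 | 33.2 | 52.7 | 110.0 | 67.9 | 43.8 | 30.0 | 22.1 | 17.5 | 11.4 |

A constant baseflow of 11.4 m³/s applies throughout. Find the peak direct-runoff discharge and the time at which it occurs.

Q_p = 98.6 m³/s at t = 4.5 h

Subtracting baseflow gives direct-runoff ordinates: 0.0, 21.8, 41.3, 98.6, 56.5, 32.4, 18.6, 10.7, 6.1, 0.0 m³/s.
The maximum is 98.6 m³/s, occurring at the reading for t = 4.5 h.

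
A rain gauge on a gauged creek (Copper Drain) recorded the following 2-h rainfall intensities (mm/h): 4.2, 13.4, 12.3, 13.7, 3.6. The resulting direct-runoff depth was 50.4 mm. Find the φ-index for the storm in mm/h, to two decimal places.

Only the 3 blocks with intensity above φ contribute runoff: 13.4, 12.3, 13.7 mm/h.
Σ(I−φ)·Δt = d  ⇒  (13.4+12.3+13.7 − 3φ)·2 = 50.4
φ = (39.40 − 50.4/2) / 3 = 4.73 mm/h.

φ ≈ 4.73 mm/h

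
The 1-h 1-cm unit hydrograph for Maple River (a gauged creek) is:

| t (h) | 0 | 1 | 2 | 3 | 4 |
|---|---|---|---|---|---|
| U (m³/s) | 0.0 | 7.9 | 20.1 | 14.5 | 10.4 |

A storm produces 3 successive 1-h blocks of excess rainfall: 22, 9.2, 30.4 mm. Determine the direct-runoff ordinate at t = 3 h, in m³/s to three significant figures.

By discrete convolution, Q_j = Σ (P_i / 10 mm) · U_{j−i}.
At t = 3 h (j=3): Q = (22/10)·14.5 + (9.2/10)·20.1 + (30.4/10)·7.9 = 74.4 m³/s.

Q ≈ 74.4 m³/s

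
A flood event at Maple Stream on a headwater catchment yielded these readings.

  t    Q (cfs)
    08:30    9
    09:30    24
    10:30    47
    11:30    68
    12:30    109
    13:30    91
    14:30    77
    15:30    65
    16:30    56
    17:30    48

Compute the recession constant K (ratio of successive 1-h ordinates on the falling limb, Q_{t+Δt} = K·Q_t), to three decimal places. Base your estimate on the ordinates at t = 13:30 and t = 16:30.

Using the recession-limb readings at t = 13:30 and t = 16:30: Q falls from 91 to 56 cfs over 3 intervals.
K = (Q₂/Q₁)^(1/3) = (56/91)^(1/3) = 0.851.

K ≈ 0.851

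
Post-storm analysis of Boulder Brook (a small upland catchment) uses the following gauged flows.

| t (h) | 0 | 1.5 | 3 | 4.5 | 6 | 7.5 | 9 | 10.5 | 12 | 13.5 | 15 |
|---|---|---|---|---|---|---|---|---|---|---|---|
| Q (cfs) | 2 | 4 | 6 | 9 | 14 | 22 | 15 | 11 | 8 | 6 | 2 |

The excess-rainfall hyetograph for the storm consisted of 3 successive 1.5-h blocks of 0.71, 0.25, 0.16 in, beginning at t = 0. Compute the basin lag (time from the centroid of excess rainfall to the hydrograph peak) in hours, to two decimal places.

Centroid of excess rainfall: t_c = Σ P_i·t̄_i / ΣP_i = 1.5134 h (block centres at 0.75, 2.25, 3.75 h).
Hydrograph peak occurs at t = 7.5 h, so basin lag t_L = 7.5 − 1.5134 = 5.99 h.

t_L ≈ 5.99 h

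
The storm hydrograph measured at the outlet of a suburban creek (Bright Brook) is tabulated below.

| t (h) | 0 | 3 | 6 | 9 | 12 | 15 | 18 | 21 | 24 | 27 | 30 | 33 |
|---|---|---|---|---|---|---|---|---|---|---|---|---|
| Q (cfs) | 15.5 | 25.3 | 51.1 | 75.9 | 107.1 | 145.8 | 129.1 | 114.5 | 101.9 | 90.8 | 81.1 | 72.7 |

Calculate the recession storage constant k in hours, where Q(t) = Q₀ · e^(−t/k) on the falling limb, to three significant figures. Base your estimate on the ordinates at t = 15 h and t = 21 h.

On the falling limb, Q drops from 145.8 to 114.5 cfs between t = 15 h and t = 21 h (Δt = 6 h).
k = −Δt / ln(Q₂/Q₁) = −6 / ln(114.5/145.8) = 24.8 h.

k ≈ 24.8 h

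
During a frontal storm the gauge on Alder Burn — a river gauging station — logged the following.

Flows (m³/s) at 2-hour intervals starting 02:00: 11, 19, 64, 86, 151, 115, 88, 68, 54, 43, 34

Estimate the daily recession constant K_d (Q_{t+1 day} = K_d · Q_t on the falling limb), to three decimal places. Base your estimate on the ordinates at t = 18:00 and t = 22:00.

Between t = 18:00 and t = 22:00 the flow falls from 54 to 34 m³/s over 2×2 h = 4 h.
Per-interval ratio K = (34/54)^(1/2) = 0.7935; K_d = K^(24/2) = 0.062.

K_d ≈ 0.062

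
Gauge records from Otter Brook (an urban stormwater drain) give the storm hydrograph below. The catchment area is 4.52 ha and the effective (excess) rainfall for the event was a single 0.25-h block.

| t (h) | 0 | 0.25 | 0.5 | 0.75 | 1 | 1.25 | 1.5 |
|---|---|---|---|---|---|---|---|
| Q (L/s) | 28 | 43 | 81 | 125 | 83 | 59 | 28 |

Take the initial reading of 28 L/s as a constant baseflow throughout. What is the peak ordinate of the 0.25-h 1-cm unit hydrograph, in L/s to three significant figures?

Direct runoff: 0.0, 15.0, 53.0, 97.0, 55.0, 31.0, 0.0 L/s; ΣQ_DR = 251.0 L/s, peak = 97.0 L/s.
Runoff depth d = ΣQ_DR·Δt / A = 251.0 × 900 / (4.52 ha) = 4.998 mm.
The 1-cm UH is the DRH scaled by (10 mm)/d, so U_p = 97.0 × 10/4.998 = 194 L/s.

U_p ≈ 194 L/s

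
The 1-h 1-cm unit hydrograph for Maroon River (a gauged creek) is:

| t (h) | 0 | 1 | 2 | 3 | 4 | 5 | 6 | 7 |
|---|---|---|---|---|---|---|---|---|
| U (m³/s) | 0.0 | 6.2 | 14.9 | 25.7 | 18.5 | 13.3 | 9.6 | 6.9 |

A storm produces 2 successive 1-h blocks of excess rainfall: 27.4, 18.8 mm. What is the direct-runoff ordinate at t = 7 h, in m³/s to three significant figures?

By discrete convolution, Q_j = Σ (P_i / 10 mm) · U_{j−i}.
At t = 7 h (j=7): Q = (27.4/10)·6.9 + (18.8/10)·9.6 = 37.0 m³/s.

Q ≈ 37.0 m³/s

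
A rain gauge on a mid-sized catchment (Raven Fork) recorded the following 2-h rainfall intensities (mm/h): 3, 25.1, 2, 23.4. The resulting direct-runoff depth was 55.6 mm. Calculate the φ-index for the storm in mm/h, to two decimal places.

φ ≈ 10.35 mm/h

Only the 2 blocks with intensity above φ contribute runoff: 25.1, 23.4 mm/h.
Σ(I−φ)·Δt = d  ⇒  (25.1+23.4 − 2φ)·2 = 55.6
φ = (48.50 − 55.6/2) / 2 = 10.35 mm/h.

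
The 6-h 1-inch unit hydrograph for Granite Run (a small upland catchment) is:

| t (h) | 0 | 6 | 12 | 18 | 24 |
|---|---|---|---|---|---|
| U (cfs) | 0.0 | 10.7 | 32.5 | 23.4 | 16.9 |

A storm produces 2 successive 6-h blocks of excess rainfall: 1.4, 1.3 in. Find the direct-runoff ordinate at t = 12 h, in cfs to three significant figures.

By discrete convolution, Q_j = Σ (P_i / 1 in) · U_{j−i}.
At t = 12 h (j=2): Q = (1.4/1)·32.5 + (1.3/1)·10.7 = 59.4 cfs.

Q ≈ 59.4 cfs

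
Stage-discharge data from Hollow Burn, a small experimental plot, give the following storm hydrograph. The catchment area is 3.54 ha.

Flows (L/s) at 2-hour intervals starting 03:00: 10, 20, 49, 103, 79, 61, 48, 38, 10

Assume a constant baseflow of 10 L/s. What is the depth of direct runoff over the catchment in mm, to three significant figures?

Direct runoff: 0.0, 10.0, 39.0, 93.0, 69.0, 51.0, 38.0, 28.0, 0.0 L/s; ΣQ_DR = 328.0 L/s.
V = ΣQ_DR · Δt = 328.0 × 7200 s = 2.362 × 10^6 L.
Over A = 3.54 ha, depth = V / A = 66.7 mm.

d ≈ 66.7 mm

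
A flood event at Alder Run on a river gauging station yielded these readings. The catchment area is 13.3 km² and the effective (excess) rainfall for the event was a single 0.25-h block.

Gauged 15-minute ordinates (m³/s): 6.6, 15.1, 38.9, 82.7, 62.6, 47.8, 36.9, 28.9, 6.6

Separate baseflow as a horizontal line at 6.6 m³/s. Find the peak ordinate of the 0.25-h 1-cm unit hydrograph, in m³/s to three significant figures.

U_p ≈ 42.2 m³/s

Direct runoff: 0.0, 8.5, 32.3, 76.1, 56.0, 41.2, 30.3, 22.3, 0.0 m³/s; ΣQ_DR = 266.7 m³/s, peak = 76.1 m³/s.
Runoff depth d = ΣQ_DR·Δt / A = 266.7 × 900 / (13.3 km²) = 18.05 mm.
The 1-cm UH is the DRH scaled by (10 mm)/d, so U_p = 76.1 × 10/18.05 = 42.2 m³/s.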